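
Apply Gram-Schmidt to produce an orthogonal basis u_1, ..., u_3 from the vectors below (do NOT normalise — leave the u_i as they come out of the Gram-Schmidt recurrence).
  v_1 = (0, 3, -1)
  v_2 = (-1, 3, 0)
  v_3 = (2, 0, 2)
Orthogonal basis:
  u_1 = (0, 3, -1)
  u_2 = (-1, 3/10, 9/10)
  u_3 = (36/19, 12/19, 36/19)

Apply the Gram-Schmidt recurrence
  u_1 = v_1
  u_i = v_i − Σ_{j<i} ((v_i · u_j) / (u_j · u_j)) · u_j.

Step by step this gives:
  u_1 = (0, 3, -1)
  u_2 = (-1, 3/10, 9/10)
  u_3 = (36/19, 12/19, 36/19)

Orthogonality check:
  u_2 · u_1 = 0 (should be 0)
  u_3 · u_1 = 0 (should be 0)
  u_3 · u_2 = 0 (should be 0)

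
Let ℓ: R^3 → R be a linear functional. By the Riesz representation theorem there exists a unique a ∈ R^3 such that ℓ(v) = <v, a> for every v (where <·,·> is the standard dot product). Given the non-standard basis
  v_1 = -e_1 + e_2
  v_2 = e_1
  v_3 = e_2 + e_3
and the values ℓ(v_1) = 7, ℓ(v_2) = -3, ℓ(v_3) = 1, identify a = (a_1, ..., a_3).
a = (-3, 4, -3)

Write a = (a_1, ..., a_3) in the standard basis. For each basis vector v_i, ℓ(v_i) = <v_i, a> is a linear equation in the a_j's. Collect the n equations into a matrix system V a = ℓ, where row i of V is v_i (expressed in the standard basis). Since V is invertible (lower-triangular with 1s on the diagonal, up to permutation), solve by back-substitution:
  V =
[[-1, 1, 0],
 [1, 0, 0],
 [0, 1, 1]]
  V a = (7, -3, 1)
Solving gives a = (-3, 4, -3).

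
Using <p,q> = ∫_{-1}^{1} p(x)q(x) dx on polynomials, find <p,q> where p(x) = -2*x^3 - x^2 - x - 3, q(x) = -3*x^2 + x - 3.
<p,q> = 386/15

Expand the product: p(x)·q(x) = 6*x^5 + x^4 + 8*x^3 + 11*x^2 + 9.
∫_{-1}^{1} of each monomial x^k gives [2/(k+1) if k even, 0 if k odd]. Integrating term-by-term (or equivalently evaluating the antiderivative F(x) = x^6 + x^5/5 + 2*x^4 + 11*x^3/3 + 9*x at the endpoints):
  F(1) − F(−1) = 238/15 − (-148/15) = 386/15.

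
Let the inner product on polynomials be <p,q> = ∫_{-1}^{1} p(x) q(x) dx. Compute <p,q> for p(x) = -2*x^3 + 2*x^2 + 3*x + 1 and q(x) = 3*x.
<p,q> = 18/5

Expand the product: p(x)·q(x) = -6*x^4 + 6*x^3 + 9*x^2 + 3*x.
∫_{-1}^{1} of each monomial x^k gives [2/(k+1) if k even, 0 if k odd]. Integrating term-by-term (or equivalently evaluating the antiderivative F(x) = -6*x^5/5 + 3*x^4/2 + 3*x^3 + 3*x^2/2 at the endpoints):
  F(1) − F(−1) = 24/5 − (6/5) = 18/5.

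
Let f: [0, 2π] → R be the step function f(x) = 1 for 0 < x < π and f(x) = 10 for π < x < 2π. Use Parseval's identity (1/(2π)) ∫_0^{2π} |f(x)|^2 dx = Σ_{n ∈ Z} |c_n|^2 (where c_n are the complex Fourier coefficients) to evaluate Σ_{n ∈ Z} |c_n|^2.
Σ |c_n|^2 = 101/2

Parseval equates the L^2 energy of f (normalised by 1/(2π)) with the ℓ^2 sum of its Fourier coefficients: (1/(2π)) ∫_0^{2π} |f|^2 = Σ |c_n|^2.
Compute the left side: (1/(2π)) [∫_0^π 1^2 dx + ∫_π^{2π} 10^2 dx] = (1/(2π)) · (1π + 100π) = (1 + 100)/2 = 101/2.
So Σ_{n ∈ Z} |c_n|^2 = 101/2.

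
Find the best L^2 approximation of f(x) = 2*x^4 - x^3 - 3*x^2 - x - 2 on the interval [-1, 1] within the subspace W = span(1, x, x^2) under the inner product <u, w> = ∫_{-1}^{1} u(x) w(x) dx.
g(x) = -9*x^2/7 - 8*x/5 - 76/35

The best approximation g ∈ W is the orthogonal projection of f onto W. Writing g = a_0 + a_1 x + a_2 x^2, the coefficients solve the normal equations G · a = b where
  G_{ij} = <φ_i, φ_j> and b_i = <f, φ_i>, with φ_0 = 1, φ_1 = x, φ_2 = x^2.
G =
  [2, 0, 2/3]
  [0, 2/3, 0]
  [2/3, 0, 2/5],
b = (-26/5, -16/15, -206/105).
Solving gives a_0 = -76/35, a_1 = -8/5, a_2 = -9/7, so
  g(x) = -9*x^2/7 - 8*x/5 - 76/35.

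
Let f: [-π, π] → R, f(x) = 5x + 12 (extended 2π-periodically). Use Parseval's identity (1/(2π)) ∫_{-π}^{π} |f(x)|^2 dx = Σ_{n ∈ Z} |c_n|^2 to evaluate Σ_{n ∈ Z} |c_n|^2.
Σ |c_n|^2 = 25π^2/3 + 144

Expand and integrate term by term over [-π, π]:
  ∫ (5x)^2 dx = 25·(2π^3/3); ∫ 2·5·(12)·x dx = 0 (odd integrand); ∫ 12^2 dx = 144·2π.
So (1/(2π)) ∫_{-π}^{π} (5x + 12)^2 dx = 25π^2/3 + 144 = 25π^2/3 + 144.
Parseval ⇒ Σ |c_n|^2 = 25π^2/3 + 144.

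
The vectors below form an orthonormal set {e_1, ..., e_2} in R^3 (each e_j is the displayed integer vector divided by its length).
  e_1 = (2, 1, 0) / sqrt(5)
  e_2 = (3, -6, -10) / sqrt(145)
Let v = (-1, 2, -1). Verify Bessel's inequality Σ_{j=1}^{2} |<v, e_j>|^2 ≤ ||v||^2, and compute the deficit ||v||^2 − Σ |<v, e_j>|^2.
Σ |<v, e_j>|^2 = 5/29; ||v||^2 = 6; deficit = 169/29

Write each e_j = u_j / sqrt(<u_j, u_j>) where u_j is the displayed integer vector. Then <v, e_j> = <v, u_j> / sqrt(<u_j, u_j>), so |<v, e_j>|^2 = <v, u_j>^2 / <u_j, u_j>.
Coefficients: <v, e_1> = 0/sqrt(5), <v, e_2> = -5/sqrt(145).
Square and sum: Σ |<v, e_j>|^2 = 5/29.
Compute ||v||^2 = v·v = 6.
Deficit = 6 − 5/29 = 169/29 ≥ 0, confirming Bessel's inequality. (The deficit equals ||v − Σ <v,e_j> e_j||^2, the squared distance from v to span{e_j}.)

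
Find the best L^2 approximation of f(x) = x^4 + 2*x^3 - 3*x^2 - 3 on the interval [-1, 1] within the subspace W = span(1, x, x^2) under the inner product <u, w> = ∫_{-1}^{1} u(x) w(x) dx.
g(x) = -15*x^2/7 + 6*x/5 - 108/35

The best approximation g ∈ W is the orthogonal projection of f onto W. Writing g = a_0 + a_1 x + a_2 x^2, the coefficients solve the normal equations G · a = b where
  G_{ij} = <φ_i, φ_j> and b_i = <f, φ_i>, with φ_0 = 1, φ_1 = x, φ_2 = x^2.
G =
  [2, 0, 2/3]
  [0, 2/3, 0]
  [2/3, 0, 2/5],
b = (-38/5, 4/5, -102/35).
Solving gives a_0 = -108/35, a_1 = 6/5, a_2 = -15/7, so
  g(x) = -15*x^2/7 + 6*x/5 - 108/35.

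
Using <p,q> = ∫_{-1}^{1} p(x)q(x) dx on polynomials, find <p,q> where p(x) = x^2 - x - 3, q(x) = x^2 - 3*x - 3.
<p,q> = 82/5

Expand the product: p(x)·q(x) = x^4 - 4*x^3 - 3*x^2 + 12*x + 9.
∫_{-1}^{1} of each monomial x^k gives [2/(k+1) if k even, 0 if k odd]. Integrating term-by-term (or equivalently evaluating the antiderivative F(x) = x^5/5 - x^4 - x^3 + 6*x^2 + 9*x at the endpoints):
  F(1) − F(−1) = 66/5 − (-16/5) = 82/5.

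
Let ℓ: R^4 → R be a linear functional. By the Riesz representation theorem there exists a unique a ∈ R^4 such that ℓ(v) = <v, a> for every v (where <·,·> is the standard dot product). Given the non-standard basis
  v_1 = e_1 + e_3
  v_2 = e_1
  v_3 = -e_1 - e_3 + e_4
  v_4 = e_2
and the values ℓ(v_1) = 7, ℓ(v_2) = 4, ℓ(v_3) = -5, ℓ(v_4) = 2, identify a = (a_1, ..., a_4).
a = (4, 2, 3, 2)

Write a = (a_1, ..., a_4) in the standard basis. For each basis vector v_i, ℓ(v_i) = <v_i, a> is a linear equation in the a_j's. Collect the n equations into a matrix system V a = ℓ, where row i of V is v_i (expressed in the standard basis). Since V is invertible (lower-triangular with 1s on the diagonal, up to permutation), solve by back-substitution:
  V =
[[1, 0, 1, 0],
 [1, 0, 0, 0],
 [-1, 0, -1, 1],
 [0, 1, 0, 0]]
  V a = (7, 4, -5, 2)
Solving gives a = (4, 2, 3, 2).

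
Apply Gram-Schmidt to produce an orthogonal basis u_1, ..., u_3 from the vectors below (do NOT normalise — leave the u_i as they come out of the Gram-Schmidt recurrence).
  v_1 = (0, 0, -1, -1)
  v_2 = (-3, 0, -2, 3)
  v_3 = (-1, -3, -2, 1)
Orthogonal basis:
  u_1 = (0, 0, -1, -1)
  u_2 = (-3, 0, -5/2, 5/2)
  u_3 = (20/43, -3, -12/43, 12/43)

Apply the Gram-Schmidt recurrence
  u_1 = v_1
  u_i = v_i − Σ_{j<i} ((v_i · u_j) / (u_j · u_j)) · u_j.

Step by step this gives:
  u_1 = (0, 0, -1, -1)
  u_2 = (-3, 0, -5/2, 5/2)
  u_3 = (20/43, -3, -12/43, 12/43)

Orthogonality check:
  u_2 · u_1 = 0 (should be 0)
  u_3 · u_1 = 0 (should be 0)
  u_3 · u_2 = 0 (should be 0)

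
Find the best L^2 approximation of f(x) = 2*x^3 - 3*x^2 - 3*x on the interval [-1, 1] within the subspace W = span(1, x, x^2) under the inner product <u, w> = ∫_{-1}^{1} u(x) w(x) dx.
g(x) = -3*x^2 - 9*x/5

The best approximation g ∈ W is the orthogonal projection of f onto W. Writing g = a_0 + a_1 x + a_2 x^2, the coefficients solve the normal equations G · a = b where
  G_{ij} = <φ_i, φ_j> and b_i = <f, φ_i>, with φ_0 = 1, φ_1 = x, φ_2 = x^2.
G =
  [2, 0, 2/3]
  [0, 2/3, 0]
  [2/3, 0, 2/5],
b = (-2, -6/5, -6/5).
Solving gives a_0 = 0, a_1 = -9/5, a_2 = -3, so
  g(x) = -3*x^2 - 9*x/5.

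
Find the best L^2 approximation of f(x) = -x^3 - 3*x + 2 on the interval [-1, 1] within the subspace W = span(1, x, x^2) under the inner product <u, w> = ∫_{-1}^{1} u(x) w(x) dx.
g(x) = 2 - 18*x/5

The best approximation g ∈ W is the orthogonal projection of f onto W. Writing g = a_0 + a_1 x + a_2 x^2, the coefficients solve the normal equations G · a = b where
  G_{ij} = <φ_i, φ_j> and b_i = <f, φ_i>, with φ_0 = 1, φ_1 = x, φ_2 = x^2.
G =
  [2, 0, 2/3]
  [0, 2/3, 0]
  [2/3, 0, 2/5],
b = (4, -12/5, 4/3).
Solving gives a_0 = 2, a_1 = -18/5, a_2 = 0, so
  g(x) = 2 - 18*x/5.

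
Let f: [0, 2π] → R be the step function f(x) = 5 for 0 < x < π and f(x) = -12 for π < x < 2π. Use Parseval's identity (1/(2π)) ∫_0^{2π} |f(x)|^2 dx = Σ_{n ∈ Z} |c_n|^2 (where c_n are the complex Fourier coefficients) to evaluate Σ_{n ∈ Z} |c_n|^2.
Σ |c_n|^2 = 169/2

Parseval equates the L^2 energy of f (normalised by 1/(2π)) with the ℓ^2 sum of its Fourier coefficients: (1/(2π)) ∫_0^{2π} |f|^2 = Σ |c_n|^2.
Compute the left side: (1/(2π)) [∫_0^π 5^2 dx + ∫_π^{2π} (-12)^2 dx] = (1/(2π)) · (25π + 144π) = (25 + 144)/2 = 169/2.
So Σ_{n ∈ Z} |c_n|^2 = 169/2.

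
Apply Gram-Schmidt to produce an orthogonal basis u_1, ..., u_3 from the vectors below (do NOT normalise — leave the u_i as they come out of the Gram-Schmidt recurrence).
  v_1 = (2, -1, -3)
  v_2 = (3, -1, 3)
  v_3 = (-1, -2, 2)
Orthogonal basis:
  u_1 = (2, -1, -3)
  u_2 = (23/7, -8/7, 18/7)
  u_3 = (-114/131, -285/131, 19/131)

Apply the Gram-Schmidt recurrence
  u_1 = v_1
  u_i = v_i − Σ_{j<i} ((v_i · u_j) / (u_j · u_j)) · u_j.

Step by step this gives:
  u_1 = (2, -1, -3)
  u_2 = (23/7, -8/7, 18/7)
  u_3 = (-114/131, -285/131, 19/131)

Orthogonality check:
  u_2 · u_1 = 0 (should be 0)
  u_3 · u_1 = 0 (should be 0)
  u_3 · u_2 = 0 (should be 0)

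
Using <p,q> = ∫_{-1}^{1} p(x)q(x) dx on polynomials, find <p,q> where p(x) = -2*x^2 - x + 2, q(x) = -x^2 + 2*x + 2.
<p,q> = 52/15

Expand the product: p(x)·q(x) = 2*x^4 - 3*x^3 - 8*x^2 + 2*x + 4.
∫_{-1}^{1} of each monomial x^k gives [2/(k+1) if k even, 0 if k odd]. Integrating term-by-term (or equivalently evaluating the antiderivative F(x) = 2*x^5/5 - 3*x^4/4 - 8*x^3/3 + x^2 + 4*x at the endpoints):
  F(1) − F(−1) = 119/60 − (-89/60) = 52/15.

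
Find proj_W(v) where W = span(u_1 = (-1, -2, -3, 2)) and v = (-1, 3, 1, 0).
proj_W(v) = (4/9, 8/9, 4/3, -8/9)

Set up U = [u_1 | ... | u_1] ∈ R^(4×1). The projector onto W = col(U) is P = U (U^T U)^(-1) U^T.
Compute U^T U =
  [18],
and U^T v = (-8).
Solve U^T U · c = U^T v for the coefficients: c = (-4/9). The projection is proj_W(v) = U c.
Check: (v - proj_W(v)) · u_1 = 0  (should be 0).
Result: proj_W(v) = (4/9, 8/9, 4/3, -8/9).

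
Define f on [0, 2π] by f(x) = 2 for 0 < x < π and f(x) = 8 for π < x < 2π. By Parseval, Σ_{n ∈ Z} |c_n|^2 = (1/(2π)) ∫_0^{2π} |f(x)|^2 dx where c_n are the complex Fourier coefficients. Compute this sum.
Σ |c_n|^2 = 34

Parseval equates the L^2 energy of f (normalised by 1/(2π)) with the ℓ^2 sum of its Fourier coefficients: (1/(2π)) ∫_0^{2π} |f|^2 = Σ |c_n|^2.
Compute the left side: (1/(2π)) [∫_0^π 2^2 dx + ∫_π^{2π} 8^2 dx] = (1/(2π)) · (4π + 64π) = (4 + 64)/2 = 34.
So Σ_{n ∈ Z} |c_n|^2 = 34.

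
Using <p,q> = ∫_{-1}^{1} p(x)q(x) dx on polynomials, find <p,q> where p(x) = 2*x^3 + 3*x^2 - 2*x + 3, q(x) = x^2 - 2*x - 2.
<p,q> = -176/15

Expand the product: p(x)·q(x) = 2*x^5 - x^4 - 12*x^3 + x^2 - 2*x - 6.
∫_{-1}^{1} of each monomial x^k gives [2/(k+1) if k even, 0 if k odd]. Integrating term-by-term (or equivalently evaluating the antiderivative F(x) = x^6/3 - x^5/5 - 3*x^4 + x^3/3 - x^2 - 6*x at the endpoints):
  F(1) − F(−1) = -143/15 − (11/5) = -176/15.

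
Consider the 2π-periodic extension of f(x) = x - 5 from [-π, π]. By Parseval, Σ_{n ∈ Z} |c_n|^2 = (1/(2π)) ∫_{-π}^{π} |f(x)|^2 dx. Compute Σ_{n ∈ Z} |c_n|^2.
Σ |c_n|^2 = π^2/3 + 25

Expand and integrate term by term over [-π, π]:
  ∫ (x)^2 dx = 1·(2π^3/3); ∫ 2·1·(-5)·x dx = 0 (odd integrand); ∫ (-5)^2 dx = 25·2π.
So (1/(2π)) ∫_{-π}^{π} (x - 5)^2 dx = 1π^2/3 + 25 = π^2/3 + 25.
Parseval ⇒ Σ |c_n|^2 = π^2/3 + 25.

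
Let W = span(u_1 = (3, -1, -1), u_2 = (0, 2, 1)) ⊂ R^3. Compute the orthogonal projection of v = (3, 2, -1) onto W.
proj_W(v) = (147/46, 65/46, 4/23)

Set up U = [u_1 | ... | u_2] ∈ R^(3×2). The projector onto W = col(U) is P = U (U^T U)^(-1) U^T.
Compute U^T U =
  [11, -3]
  [-3, 5],
and U^T v = (8, 3).
Solve U^T U · c = U^T v for the coefficients: c = (49/46, 57/46). The projection is proj_W(v) = U c.
Check: (v - proj_W(v)) · u_1 = 0  (should be 0).
Check: (v - proj_W(v)) · u_2 = 0  (should be 0).
Result: proj_W(v) = (147/46, 65/46, 4/23).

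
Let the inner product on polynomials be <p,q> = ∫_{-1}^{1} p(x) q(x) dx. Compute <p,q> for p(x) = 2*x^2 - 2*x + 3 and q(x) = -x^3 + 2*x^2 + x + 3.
<p,q> = 406/15

Expand the product: p(x)·q(x) = -2*x^5 + 6*x^4 - 5*x^3 + 10*x^2 - 3*x + 9.
∫_{-1}^{1} of each monomial x^k gives [2/(k+1) if k even, 0 if k odd]. Integrating term-by-term (or equivalently evaluating the antiderivative F(x) = -x^6/3 + 6*x^5/5 - 5*x^4/4 + 10*x^3/3 - 3*x^2/2 + 9*x at the endpoints):
  F(1) − F(−1) = 209/20 − (-997/60) = 406/15.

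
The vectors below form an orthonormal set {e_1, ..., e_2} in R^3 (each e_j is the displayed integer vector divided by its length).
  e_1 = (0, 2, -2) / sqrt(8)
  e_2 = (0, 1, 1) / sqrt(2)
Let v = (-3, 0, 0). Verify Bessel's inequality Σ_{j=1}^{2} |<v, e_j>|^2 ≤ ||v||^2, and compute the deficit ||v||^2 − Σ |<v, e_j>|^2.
Σ |<v, e_j>|^2 = 0; ||v||^2 = 9; deficit = 9

Write each e_j = u_j / sqrt(<u_j, u_j>) where u_j is the displayed integer vector. Then <v, e_j> = <v, u_j> / sqrt(<u_j, u_j>), so |<v, e_j>|^2 = <v, u_j>^2 / <u_j, u_j>.
Coefficients: <v, e_1> = 0/sqrt(8), <v, e_2> = 0/sqrt(2).
Square and sum: Σ |<v, e_j>|^2 = 0.
Compute ||v||^2 = v·v = 9.
Deficit = 9 − 0 = 9 ≥ 0, confirming Bessel's inequality. (The deficit equals ||v − Σ <v,e_j> e_j||^2, the squared distance from v to span{e_j}.)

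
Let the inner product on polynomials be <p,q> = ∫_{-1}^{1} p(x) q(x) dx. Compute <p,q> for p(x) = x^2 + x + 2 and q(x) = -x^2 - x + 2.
<p,q> = 104/15

Expand the product: p(x)·q(x) = -x^4 - 2*x^3 - x^2 + 4.
∫_{-1}^{1} of each monomial x^k gives [2/(k+1) if k even, 0 if k odd]. Integrating term-by-term (or equivalently evaluating the antiderivative F(x) = -x^5/5 - x^4/2 - x^3/3 + 4*x at the endpoints):
  F(1) − F(−1) = 89/30 − (-119/30) = 104/15.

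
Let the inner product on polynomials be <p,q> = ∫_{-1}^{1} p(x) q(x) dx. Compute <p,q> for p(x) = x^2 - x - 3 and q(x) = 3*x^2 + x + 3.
<p,q> = -322/15

Expand the product: p(x)·q(x) = 3*x^4 - 2*x^3 - 7*x^2 - 6*x - 9.
∫_{-1}^{1} of each monomial x^k gives [2/(k+1) if k even, 0 if k odd]. Integrating term-by-term (or equivalently evaluating the antiderivative F(x) = 3*x^5/5 - x^4/2 - 7*x^3/3 - 3*x^2 - 9*x at the endpoints):
  F(1) − F(−1) = -427/30 − (217/30) = -322/15.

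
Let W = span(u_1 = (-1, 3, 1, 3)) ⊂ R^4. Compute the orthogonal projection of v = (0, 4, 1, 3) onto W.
proj_W(v) = (-11/10, 33/10, 11/10, 33/10)

Set up U = [u_1 | ... | u_1] ∈ R^(4×1). The projector onto W = col(U) is P = U (U^T U)^(-1) U^T.
Compute U^T U =
  [20],
and U^T v = (22).
Solve U^T U · c = U^T v for the coefficients: c = (11/10). The projection is proj_W(v) = U c.
Check: (v - proj_W(v)) · u_1 = 0  (should be 0).
Result: proj_W(v) = (-11/10, 33/10, 11/10, 33/10).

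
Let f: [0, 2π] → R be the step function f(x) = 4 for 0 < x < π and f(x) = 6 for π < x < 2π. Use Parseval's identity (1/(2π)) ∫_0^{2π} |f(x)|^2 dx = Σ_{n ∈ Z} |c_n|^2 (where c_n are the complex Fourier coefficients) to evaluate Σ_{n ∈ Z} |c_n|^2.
Σ |c_n|^2 = 26

Parseval equates the L^2 energy of f (normalised by 1/(2π)) with the ℓ^2 sum of its Fourier coefficients: (1/(2π)) ∫_0^{2π} |f|^2 = Σ |c_n|^2.
Compute the left side: (1/(2π)) [∫_0^π 4^2 dx + ∫_π^{2π} 6^2 dx] = (1/(2π)) · (16π + 36π) = (16 + 36)/2 = 26.
So Σ_{n ∈ Z} |c_n|^2 = 26.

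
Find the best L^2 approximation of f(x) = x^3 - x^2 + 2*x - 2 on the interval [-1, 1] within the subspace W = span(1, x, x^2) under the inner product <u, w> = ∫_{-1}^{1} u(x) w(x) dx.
g(x) = -x^2 + 13*x/5 - 2

The best approximation g ∈ W is the orthogonal projection of f onto W. Writing g = a_0 + a_1 x + a_2 x^2, the coefficients solve the normal equations G · a = b where
  G_{ij} = <φ_i, φ_j> and b_i = <f, φ_i>, with φ_0 = 1, φ_1 = x, φ_2 = x^2.
G =
  [2, 0, 2/3]
  [0, 2/3, 0]
  [2/3, 0, 2/5],
b = (-14/3, 26/15, -26/15).
Solving gives a_0 = -2, a_1 = 13/5, a_2 = -1, so
  g(x) = -x^2 + 13*x/5 - 2.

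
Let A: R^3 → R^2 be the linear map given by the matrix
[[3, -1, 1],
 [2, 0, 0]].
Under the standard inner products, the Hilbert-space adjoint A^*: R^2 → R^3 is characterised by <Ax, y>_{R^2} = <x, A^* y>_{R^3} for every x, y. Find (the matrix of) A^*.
A^* = A^T =
[[3, 2],
 [-1, 0],
 [1, 0]]

For real matrices with standard dot products, the defining identity <Ax, y> = <x, A^* y> gives (Ax)^T y = x^T (A^*) y, i.e. x^T A^T y = x^T (A^*) y. Since this holds for all x, y, we must have A^* = A^T. Therefore
A^* =
[[3, 2],
 [-1, 0],
 [1, 0]].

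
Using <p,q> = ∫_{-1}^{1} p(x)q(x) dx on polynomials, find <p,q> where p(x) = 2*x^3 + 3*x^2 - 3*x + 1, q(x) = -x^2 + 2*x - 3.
<p,q> = -244/15

Expand the product: p(x)·q(x) = -2*x^5 + x^4 + 3*x^3 - 16*x^2 + 11*x - 3.
∫_{-1}^{1} of each monomial x^k gives [2/(k+1) if k even, 0 if k odd]. Integrating term-by-term (or equivalently evaluating the antiderivative F(x) = -x^6/3 + x^5/5 + 3*x^4/4 - 16*x^3/3 + 11*x^2/2 - 3*x at the endpoints):
  F(1) − F(−1) = -133/60 − (281/20) = -244/15.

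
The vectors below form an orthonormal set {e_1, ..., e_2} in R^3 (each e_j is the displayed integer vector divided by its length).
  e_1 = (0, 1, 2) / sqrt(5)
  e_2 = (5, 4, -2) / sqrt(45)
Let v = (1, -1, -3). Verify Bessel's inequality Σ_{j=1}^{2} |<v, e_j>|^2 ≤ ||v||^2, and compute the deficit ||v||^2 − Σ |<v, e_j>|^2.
Σ |<v, e_j>|^2 = 98/9; ||v||^2 = 11; deficit = 1/9

Write each e_j = u_j / sqrt(<u_j, u_j>) where u_j is the displayed integer vector. Then <v, e_j> = <v, u_j> / sqrt(<u_j, u_j>), so |<v, e_j>|^2 = <v, u_j>^2 / <u_j, u_j>.
Coefficients: <v, e_1> = -7/sqrt(5), <v, e_2> = 7/sqrt(45).
Square and sum: Σ |<v, e_j>|^2 = 98/9.
Compute ||v||^2 = v·v = 11.
Deficit = 11 − 98/9 = 1/9 ≥ 0, confirming Bessel's inequality. (The deficit equals ||v − Σ <v,e_j> e_j||^2, the squared distance from v to span{e_j}.)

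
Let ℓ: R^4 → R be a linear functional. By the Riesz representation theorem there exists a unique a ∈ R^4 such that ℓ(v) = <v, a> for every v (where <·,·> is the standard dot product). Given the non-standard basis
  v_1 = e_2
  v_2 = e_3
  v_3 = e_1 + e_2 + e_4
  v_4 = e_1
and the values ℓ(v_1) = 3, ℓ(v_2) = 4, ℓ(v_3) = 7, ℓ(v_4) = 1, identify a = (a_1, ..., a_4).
a = (1, 3, 4, 3)

Write a = (a_1, ..., a_4) in the standard basis. For each basis vector v_i, ℓ(v_i) = <v_i, a> is a linear equation in the a_j's. Collect the n equations into a matrix system V a = ℓ, where row i of V is v_i (expressed in the standard basis). Since V is invertible (lower-triangular with 1s on the diagonal, up to permutation), solve by back-substitution:
  V =
[[0, 1, 0, 0],
 [0, 0, 1, 0],
 [1, 1, 0, 1],
 [1, 0, 0, 0]]
  V a = (3, 4, 7, 1)
Solving gives a = (1, 3, 4, 3).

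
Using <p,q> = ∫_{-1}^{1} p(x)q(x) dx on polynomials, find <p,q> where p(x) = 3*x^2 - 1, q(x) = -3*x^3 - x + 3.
<p,q> = 0

Expand the product: p(x)·q(x) = -9*x^5 + 9*x^2 + x - 3.
∫_{-1}^{1} of each monomial x^k gives [2/(k+1) if k even, 0 if k odd]. Integrating term-by-term (or equivalently evaluating the antiderivative F(x) = -3*x^6/2 + 3*x^3 + x^2/2 - 3*x at the endpoints):
  F(1) − F(−1) = -1 − (-1) = 0.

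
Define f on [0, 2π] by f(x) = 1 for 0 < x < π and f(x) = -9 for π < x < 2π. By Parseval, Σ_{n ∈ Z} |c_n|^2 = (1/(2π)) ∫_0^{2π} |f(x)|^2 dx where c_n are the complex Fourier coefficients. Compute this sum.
Σ |c_n|^2 = 41

Parseval equates the L^2 energy of f (normalised by 1/(2π)) with the ℓ^2 sum of its Fourier coefficients: (1/(2π)) ∫_0^{2π} |f|^2 = Σ |c_n|^2.
Compute the left side: (1/(2π)) [∫_0^π 1^2 dx + ∫_π^{2π} (-9)^2 dx] = (1/(2π)) · (1π + 81π) = (1 + 81)/2 = 41.
So Σ_{n ∈ Z} |c_n|^2 = 41.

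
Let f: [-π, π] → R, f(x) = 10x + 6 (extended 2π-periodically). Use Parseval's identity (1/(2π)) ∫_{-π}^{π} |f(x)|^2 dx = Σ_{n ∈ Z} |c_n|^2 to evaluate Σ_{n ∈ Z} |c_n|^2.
Σ |c_n|^2 = 100π^2/3 + 36

Expand and integrate term by term over [-π, π]:
  ∫ (10x)^2 dx = 100·(2π^3/3); ∫ 2·10·(6)·x dx = 0 (odd integrand); ∫ 6^2 dx = 36·2π.
So (1/(2π)) ∫_{-π}^{π} (10x + 6)^2 dx = 100π^2/3 + 36 = 100π^2/3 + 36.
Parseval ⇒ Σ |c_n|^2 = 100π^2/3 + 36.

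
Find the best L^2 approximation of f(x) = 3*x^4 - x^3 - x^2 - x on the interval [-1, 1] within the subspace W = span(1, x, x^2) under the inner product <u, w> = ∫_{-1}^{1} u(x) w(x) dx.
g(x) = 11*x^2/7 - 8*x/5 - 9/35

The best approximation g ∈ W is the orthogonal projection of f onto W. Writing g = a_0 + a_1 x + a_2 x^2, the coefficients solve the normal equations G · a = b where
  G_{ij} = <φ_i, φ_j> and b_i = <f, φ_i>, with φ_0 = 1, φ_1 = x, φ_2 = x^2.
G =
  [2, 0, 2/3]
  [0, 2/3, 0]
  [2/3, 0, 2/5],
b = (8/15, -16/15, 16/35).
Solving gives a_0 = -9/35, a_1 = -8/5, a_2 = 11/7, so
  g(x) = 11*x^2/7 - 8*x/5 - 9/35.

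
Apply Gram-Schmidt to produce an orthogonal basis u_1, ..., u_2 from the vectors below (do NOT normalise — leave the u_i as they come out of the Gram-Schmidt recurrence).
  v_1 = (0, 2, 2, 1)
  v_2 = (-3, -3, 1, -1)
Orthogonal basis:
  u_1 = (0, 2, 2, 1)
  u_2 = (-3, -17/9, 19/9, -4/9)

Apply the Gram-Schmidt recurrence
  u_1 = v_1
  u_i = v_i − Σ_{j<i} ((v_i · u_j) / (u_j · u_j)) · u_j.

Step by step this gives:
  u_1 = (0, 2, 2, 1)
  u_2 = (-3, -17/9, 19/9, -4/9)

Orthogonality check:
  u_2 · u_1 = 0 (should be 0)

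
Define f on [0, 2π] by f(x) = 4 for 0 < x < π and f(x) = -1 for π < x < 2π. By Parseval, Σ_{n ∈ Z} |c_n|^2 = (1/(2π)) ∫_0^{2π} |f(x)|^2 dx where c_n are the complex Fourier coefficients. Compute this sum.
Σ |c_n|^2 = 17/2

Parseval equates the L^2 energy of f (normalised by 1/(2π)) with the ℓ^2 sum of its Fourier coefficients: (1/(2π)) ∫_0^{2π} |f|^2 = Σ |c_n|^2.
Compute the left side: (1/(2π)) [∫_0^π 4^2 dx + ∫_π^{2π} (-1)^2 dx] = (1/(2π)) · (16π + 1π) = (16 + 1)/2 = 17/2.
So Σ_{n ∈ Z} |c_n|^2 = 17/2.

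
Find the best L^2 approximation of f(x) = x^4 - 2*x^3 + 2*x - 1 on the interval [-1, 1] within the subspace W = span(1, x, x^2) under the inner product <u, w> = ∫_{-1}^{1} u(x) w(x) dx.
g(x) = 6*x^2/7 + 4*x/5 - 38/35

The best approximation g ∈ W is the orthogonal projection of f onto W. Writing g = a_0 + a_1 x + a_2 x^2, the coefficients solve the normal equations G · a = b where
  G_{ij} = <φ_i, φ_j> and b_i = <f, φ_i>, with φ_0 = 1, φ_1 = x, φ_2 = x^2.
G =
  [2, 0, 2/3]
  [0, 2/3, 0]
  [2/3, 0, 2/5],
b = (-8/5, 8/15, -8/21).
Solving gives a_0 = -38/35, a_1 = 4/5, a_2 = 6/7, so
  g(x) = 6*x^2/7 + 4*x/5 - 38/35.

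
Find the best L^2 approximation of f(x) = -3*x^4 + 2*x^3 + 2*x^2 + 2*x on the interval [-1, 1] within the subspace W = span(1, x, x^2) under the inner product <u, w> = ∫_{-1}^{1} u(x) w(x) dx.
g(x) = -4*x^2/7 + 16*x/5 + 9/35

The best approximation g ∈ W is the orthogonal projection of f onto W. Writing g = a_0 + a_1 x + a_2 x^2, the coefficients solve the normal equations G · a = b where
  G_{ij} = <φ_i, φ_j> and b_i = <f, φ_i>, with φ_0 = 1, φ_1 = x, φ_2 = x^2.
G =
  [2, 0, 2/3]
  [0, 2/3, 0]
  [2/3, 0, 2/5],
b = (2/15, 32/15, -2/35).
Solving gives a_0 = 9/35, a_1 = 16/5, a_2 = -4/7, so
  g(x) = -4*x^2/7 + 16*x/5 + 9/35.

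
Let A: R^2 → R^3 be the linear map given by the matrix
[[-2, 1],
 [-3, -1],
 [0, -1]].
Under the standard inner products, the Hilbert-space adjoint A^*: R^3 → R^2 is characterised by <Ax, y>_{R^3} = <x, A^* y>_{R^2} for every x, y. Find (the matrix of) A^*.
A^* = A^T =
[[-2, -3, 0],
 [1, -1, -1]]

For real matrices with standard dot products, the defining identity <Ax, y> = <x, A^* y> gives (Ax)^T y = x^T (A^*) y, i.e. x^T A^T y = x^T (A^*) y. Since this holds for all x, y, we must have A^* = A^T. Therefore
A^* =
[[-2, -3, 0],
 [1, -1, -1]].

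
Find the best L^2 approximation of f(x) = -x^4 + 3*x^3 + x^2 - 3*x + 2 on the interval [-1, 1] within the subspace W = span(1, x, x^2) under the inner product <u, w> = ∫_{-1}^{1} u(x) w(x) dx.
g(x) = x^2/7 - 6*x/5 + 73/35

The best approximation g ∈ W is the orthogonal projection of f onto W. Writing g = a_0 + a_1 x + a_2 x^2, the coefficients solve the normal equations G · a = b where
  G_{ij} = <φ_i, φ_j> and b_i = <f, φ_i>, with φ_0 = 1, φ_1 = x, φ_2 = x^2.
G =
  [2, 0, 2/3]
  [0, 2/3, 0]
  [2/3, 0, 2/5],
b = (64/15, -4/5, 152/105).
Solving gives a_0 = 73/35, a_1 = -6/5, a_2 = 1/7, so
  g(x) = x^2/7 - 6*x/5 + 73/35.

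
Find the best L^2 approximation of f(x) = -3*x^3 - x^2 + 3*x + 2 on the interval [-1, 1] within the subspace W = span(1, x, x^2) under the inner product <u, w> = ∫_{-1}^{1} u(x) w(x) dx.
g(x) = -x^2 + 6*x/5 + 2

The best approximation g ∈ W is the orthogonal projection of f onto W. Writing g = a_0 + a_1 x + a_2 x^2, the coefficients solve the normal equations G · a = b where
  G_{ij} = <φ_i, φ_j> and b_i = <f, φ_i>, with φ_0 = 1, φ_1 = x, φ_2 = x^2.
G =
  [2, 0, 2/3]
  [0, 2/3, 0]
  [2/3, 0, 2/5],
b = (10/3, 4/5, 14/15).
Solving gives a_0 = 2, a_1 = 6/5, a_2 = -1, so
  g(x) = -x^2 + 6*x/5 + 2.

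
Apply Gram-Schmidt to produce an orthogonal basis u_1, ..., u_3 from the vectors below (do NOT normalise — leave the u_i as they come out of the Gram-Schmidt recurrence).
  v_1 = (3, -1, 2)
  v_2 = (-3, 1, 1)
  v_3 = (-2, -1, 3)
Orthogonal basis:
  u_1 = (3, -1, 2)
  u_2 = (-9/7, 3/7, 15/7)
  u_3 = (-1/2, -3/2, 0)

Apply the Gram-Schmidt recurrence
  u_1 = v_1
  u_i = v_i − Σ_{j<i} ((v_i · u_j) / (u_j · u_j)) · u_j.

Step by step this gives:
  u_1 = (3, -1, 2)
  u_2 = (-9/7, 3/7, 15/7)
  u_3 = (-1/2, -3/2, 0)

Orthogonality check:
  u_2 · u_1 = 0 (should be 0)
  u_3 · u_1 = 0 (should be 0)
  u_3 · u_2 = 0 (should be 0)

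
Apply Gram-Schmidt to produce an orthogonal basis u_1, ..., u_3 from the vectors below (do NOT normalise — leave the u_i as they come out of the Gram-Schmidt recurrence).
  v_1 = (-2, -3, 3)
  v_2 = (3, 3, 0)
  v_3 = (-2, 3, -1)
Orthogonal basis:
  u_1 = (-2, -3, 3)
  u_2 = (18/11, 21/22, 45/22)
  u_3 = (-42/19, 42/19, 14/19)

Apply the Gram-Schmidt recurrence
  u_1 = v_1
  u_i = v_i − Σ_{j<i} ((v_i · u_j) / (u_j · u_j)) · u_j.

Step by step this gives:
  u_1 = (-2, -3, 3)
  u_2 = (18/11, 21/22, 45/22)
  u_3 = (-42/19, 42/19, 14/19)

Orthogonality check:
  u_2 · u_1 = 0 (should be 0)
  u_3 · u_1 = 0 (should be 0)
  u_3 · u_2 = 0 (should be 0)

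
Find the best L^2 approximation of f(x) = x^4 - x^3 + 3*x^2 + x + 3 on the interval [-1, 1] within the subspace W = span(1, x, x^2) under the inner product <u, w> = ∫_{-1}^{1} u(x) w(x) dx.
g(x) = 27*x^2/7 + 2*x/5 + 102/35

The best approximation g ∈ W is the orthogonal projection of f onto W. Writing g = a_0 + a_1 x + a_2 x^2, the coefficients solve the normal equations G · a = b where
  G_{ij} = <φ_i, φ_j> and b_i = <f, φ_i>, with φ_0 = 1, φ_1 = x, φ_2 = x^2.
G =
  [2, 0, 2/3]
  [0, 2/3, 0]
  [2/3, 0, 2/5],
b = (42/5, 4/15, 122/35).
Solving gives a_0 = 102/35, a_1 = 2/5, a_2 = 27/7, so
  g(x) = 27*x^2/7 + 2*x/5 + 102/35.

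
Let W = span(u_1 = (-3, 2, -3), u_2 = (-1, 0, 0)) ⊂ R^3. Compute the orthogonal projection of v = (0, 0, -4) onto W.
proj_W(v) = (0, 24/13, -36/13)

Set up U = [u_1 | ... | u_2] ∈ R^(3×2). The projector onto W = col(U) is P = U (U^T U)^(-1) U^T.
Compute U^T U =
  [22, 3]
  [3, 1],
and U^T v = (12, 0).
Solve U^T U · c = U^T v for the coefficients: c = (12/13, -36/13). The projection is proj_W(v) = U c.
Check: (v - proj_W(v)) · u_1 = 0  (should be 0).
Check: (v - proj_W(v)) · u_2 = 0  (should be 0).
Result: proj_W(v) = (0, 24/13, -36/13).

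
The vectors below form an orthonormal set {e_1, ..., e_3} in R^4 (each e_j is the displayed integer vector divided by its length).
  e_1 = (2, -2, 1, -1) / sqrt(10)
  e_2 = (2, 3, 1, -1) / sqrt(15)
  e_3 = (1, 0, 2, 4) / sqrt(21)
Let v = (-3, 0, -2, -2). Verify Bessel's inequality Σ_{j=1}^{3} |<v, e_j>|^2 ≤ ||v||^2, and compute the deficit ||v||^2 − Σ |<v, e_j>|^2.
Σ |<v, e_j>|^2 = 117/7; ||v||^2 = 17; deficit = 2/7

Write each e_j = u_j / sqrt(<u_j, u_j>) where u_j is the displayed integer vector. Then <v, e_j> = <v, u_j> / sqrt(<u_j, u_j>), so |<v, e_j>|^2 = <v, u_j>^2 / <u_j, u_j>.
Coefficients: <v, e_1> = -6/sqrt(10), <v, e_2> = -6/sqrt(15), <v, e_3> = -15/sqrt(21).
Square and sum: Σ |<v, e_j>|^2 = 117/7.
Compute ||v||^2 = v·v = 17.
Deficit = 17 − 117/7 = 2/7 ≥ 0, confirming Bessel's inequality. (The deficit equals ||v − Σ <v,e_j> e_j||^2, the squared distance from v to span{e_j}.)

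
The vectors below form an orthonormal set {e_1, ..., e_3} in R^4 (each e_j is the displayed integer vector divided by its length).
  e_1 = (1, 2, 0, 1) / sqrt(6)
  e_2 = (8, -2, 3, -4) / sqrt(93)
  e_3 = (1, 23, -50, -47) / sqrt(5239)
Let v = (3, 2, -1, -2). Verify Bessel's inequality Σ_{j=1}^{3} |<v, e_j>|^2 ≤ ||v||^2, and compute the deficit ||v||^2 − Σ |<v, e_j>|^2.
Σ |<v, e_j>|^2 = 6083/338; ||v||^2 = 18; deficit = 1/338

Write each e_j = u_j / sqrt(<u_j, u_j>) where u_j is the displayed integer vector. Then <v, e_j> = <v, u_j> / sqrt(<u_j, u_j>), so |<v, e_j>|^2 = <v, u_j>^2 / <u_j, u_j>.
Coefficients: <v, e_1> = 5/sqrt(6), <v, e_2> = 25/sqrt(93), <v, e_3> = 193/sqrt(5239).
Square and sum: Σ |<v, e_j>|^2 = 6083/338.
Compute ||v||^2 = v·v = 18.
Deficit = 18 − 6083/338 = 1/338 ≥ 0, confirming Bessel's inequality. (The deficit equals ||v − Σ <v,e_j> e_j||^2, the squared distance from v to span{e_j}.)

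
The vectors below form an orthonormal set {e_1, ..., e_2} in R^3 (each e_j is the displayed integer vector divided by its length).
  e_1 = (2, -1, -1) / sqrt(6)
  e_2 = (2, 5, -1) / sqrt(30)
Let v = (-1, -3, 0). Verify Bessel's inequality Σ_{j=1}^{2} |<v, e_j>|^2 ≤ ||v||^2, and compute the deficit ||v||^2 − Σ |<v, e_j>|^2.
Σ |<v, e_j>|^2 = 49/5; ||v||^2 = 10; deficit = 1/5

Write each e_j = u_j / sqrt(<u_j, u_j>) where u_j is the displayed integer vector. Then <v, e_j> = <v, u_j> / sqrt(<u_j, u_j>), so |<v, e_j>|^2 = <v, u_j>^2 / <u_j, u_j>.
Coefficients: <v, e_1> = 1/sqrt(6), <v, e_2> = -17/sqrt(30).
Square and sum: Σ |<v, e_j>|^2 = 49/5.
Compute ||v||^2 = v·v = 10.
Deficit = 10 − 49/5 = 1/5 ≥ 0, confirming Bessel's inequality. (The deficit equals ||v − Σ <v,e_j> e_j||^2, the squared distance from v to span{e_j}.)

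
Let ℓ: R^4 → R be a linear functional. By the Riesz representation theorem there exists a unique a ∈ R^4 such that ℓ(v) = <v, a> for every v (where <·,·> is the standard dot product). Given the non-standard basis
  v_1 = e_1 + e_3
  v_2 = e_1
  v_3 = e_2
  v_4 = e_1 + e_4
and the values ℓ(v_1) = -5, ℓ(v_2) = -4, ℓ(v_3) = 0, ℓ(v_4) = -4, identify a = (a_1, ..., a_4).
a = (-4, 0, -1, 0)

Write a = (a_1, ..., a_4) in the standard basis. For each basis vector v_i, ℓ(v_i) = <v_i, a> is a linear equation in the a_j's. Collect the n equations into a matrix system V a = ℓ, where row i of V is v_i (expressed in the standard basis). Since V is invertible (lower-triangular with 1s on the diagonal, up to permutation), solve by back-substitution:
  V =
[[1, 0, 1, 0],
 [1, 0, 0, 0],
 [0, 1, 0, 0],
 [1, 0, 0, 1]]
  V a = (-5, -4, 0, -4)
Solving gives a = (-4, 0, -1, 0).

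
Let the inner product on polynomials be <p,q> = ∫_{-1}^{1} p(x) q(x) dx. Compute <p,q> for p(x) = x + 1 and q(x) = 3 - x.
<p,q> = 16/3

Expand the product: p(x)·q(x) = -x^2 + 2*x + 3.
∫_{-1}^{1} of each monomial x^k gives [2/(k+1) if k even, 0 if k odd]. Integrating term-by-term (or equivalently evaluating the antiderivative F(x) = -x^3/3 + x^2 + 3*x at the endpoints):
  F(1) − F(−1) = 11/3 − (-5/3) = 16/3.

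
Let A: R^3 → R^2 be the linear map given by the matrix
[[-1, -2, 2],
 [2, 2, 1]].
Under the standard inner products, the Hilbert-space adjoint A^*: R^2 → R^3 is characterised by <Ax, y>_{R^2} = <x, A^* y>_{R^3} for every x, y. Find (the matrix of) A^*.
A^* = A^T =
[[-1, 2],
 [-2, 2],
 [2, 1]]

For real matrices with standard dot products, the defining identity <Ax, y> = <x, A^* y> gives (Ax)^T y = x^T (A^*) y, i.e. x^T A^T y = x^T (A^*) y. Since this holds for all x, y, we must have A^* = A^T. Therefore
A^* =
[[-1, 2],
 [-2, 2],
 [2, 1]].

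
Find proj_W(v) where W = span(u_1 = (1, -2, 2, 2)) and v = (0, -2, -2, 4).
proj_W(v) = (8/13, -16/13, 16/13, 16/13)

Set up U = [u_1 | ... | u_1] ∈ R^(4×1). The projector onto W = col(U) is P = U (U^T U)^(-1) U^T.
Compute U^T U =
  [13],
and U^T v = (8).
Solve U^T U · c = U^T v for the coefficients: c = (8/13). The projection is proj_W(v) = U c.
Check: (v - proj_W(v)) · u_1 = 0  (should be 0).
Result: proj_W(v) = (8/13, -16/13, 16/13, 16/13).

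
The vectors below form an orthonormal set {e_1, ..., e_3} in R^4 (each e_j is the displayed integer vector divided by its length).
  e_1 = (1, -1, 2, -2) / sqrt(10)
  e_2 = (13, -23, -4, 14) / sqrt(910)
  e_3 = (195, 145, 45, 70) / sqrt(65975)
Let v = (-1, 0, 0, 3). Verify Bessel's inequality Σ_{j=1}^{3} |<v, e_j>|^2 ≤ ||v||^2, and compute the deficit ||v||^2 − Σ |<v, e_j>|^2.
Σ |<v, e_j>|^2 = 169/29; ||v||^2 = 10; deficit = 121/29

Write each e_j = u_j / sqrt(<u_j, u_j>) where u_j is the displayed integer vector. Then <v, e_j> = <v, u_j> / sqrt(<u_j, u_j>), so |<v, e_j>|^2 = <v, u_j>^2 / <u_j, u_j>.
Coefficients: <v, e_1> = -7/sqrt(10), <v, e_2> = 29/sqrt(910), <v, e_3> = 15/sqrt(65975).
Square and sum: Σ |<v, e_j>|^2 = 169/29.
Compute ||v||^2 = v·v = 10.
Deficit = 10 − 169/29 = 121/29 ≥ 0, confirming Bessel's inequality. (The deficit equals ||v − Σ <v,e_j> e_j||^2, the squared distance from v to span{e_j}.)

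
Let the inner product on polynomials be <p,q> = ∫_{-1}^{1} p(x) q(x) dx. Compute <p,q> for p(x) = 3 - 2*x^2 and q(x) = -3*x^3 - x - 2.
<p,q> = -28/3

Expand the product: p(x)·q(x) = 6*x^5 - 7*x^3 + 4*x^2 - 3*x - 6.
∫_{-1}^{1} of each monomial x^k gives [2/(k+1) if k even, 0 if k odd]. Integrating term-by-term (or equivalently evaluating the antiderivative F(x) = x^6 - 7*x^4/4 + 4*x^3/3 - 3*x^2/2 - 6*x at the endpoints):
  F(1) − F(−1) = -83/12 − (29/12) = -28/3.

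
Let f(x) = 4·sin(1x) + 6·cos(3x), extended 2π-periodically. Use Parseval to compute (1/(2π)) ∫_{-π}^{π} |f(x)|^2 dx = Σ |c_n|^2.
Σ |c_n|^2 = 26

Expand |f|^2 and use orthogonality of {sin(nx), cos(mx)} on [-π, π]:
  ∫_{-π}^{π} sin(nx)^2 dx = π, ∫ cos(mx)^2 dx = π, and cross terms integrate to 0.
So ∫_{-π}^{π} f(x)^2 dx = 4^2 · π + 6^2 · π = (16 + 36)π.
Divide by 2π: (16 + 36)/2 = 26.
By Parseval, this equals Σ |c_n|^2.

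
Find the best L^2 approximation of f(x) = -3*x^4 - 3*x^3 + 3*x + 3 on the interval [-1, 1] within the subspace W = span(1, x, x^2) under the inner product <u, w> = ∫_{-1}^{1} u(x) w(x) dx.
g(x) = -18*x^2/7 + 6*x/5 + 114/35

The best approximation g ∈ W is the orthogonal projection of f onto W. Writing g = a_0 + a_1 x + a_2 x^2, the coefficients solve the normal equations G · a = b where
  G_{ij} = <φ_i, φ_j> and b_i = <f, φ_i>, with φ_0 = 1, φ_1 = x, φ_2 = x^2.
G =
  [2, 0, 2/3]
  [0, 2/3, 0]
  [2/3, 0, 2/5],
b = (24/5, 4/5, 8/7).
Solving gives a_0 = 114/35, a_1 = 6/5, a_2 = -18/7, so
  g(x) = -18*x^2/7 + 6*x/5 + 114/35.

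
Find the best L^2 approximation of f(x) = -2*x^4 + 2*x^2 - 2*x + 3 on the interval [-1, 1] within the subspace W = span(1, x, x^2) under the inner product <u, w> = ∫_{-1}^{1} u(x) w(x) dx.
g(x) = 2*x^2/7 - 2*x + 111/35

The best approximation g ∈ W is the orthogonal projection of f onto W. Writing g = a_0 + a_1 x + a_2 x^2, the coefficients solve the normal equations G · a = b where
  G_{ij} = <φ_i, φ_j> and b_i = <f, φ_i>, with φ_0 = 1, φ_1 = x, φ_2 = x^2.
G =
  [2, 0, 2/3]
  [0, 2/3, 0]
  [2/3, 0, 2/5],
b = (98/15, -4/3, 78/35).
Solving gives a_0 = 111/35, a_1 = -2, a_2 = 2/7, so
  g(x) = 2*x^2/7 - 2*x + 111/35.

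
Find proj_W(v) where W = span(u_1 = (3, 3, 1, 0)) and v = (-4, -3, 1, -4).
proj_W(v) = (-60/19, -60/19, -20/19, 0)

Set up U = [u_1 | ... | u_1] ∈ R^(4×1). The projector onto W = col(U) is P = U (U^T U)^(-1) U^T.
Compute U^T U =
  [19],
and U^T v = (-20).
Solve U^T U · c = U^T v for the coefficients: c = (-20/19). The projection is proj_W(v) = U c.
Check: (v - proj_W(v)) · u_1 = 0  (should be 0).
Result: proj_W(v) = (-60/19, -60/19, -20/19, 0).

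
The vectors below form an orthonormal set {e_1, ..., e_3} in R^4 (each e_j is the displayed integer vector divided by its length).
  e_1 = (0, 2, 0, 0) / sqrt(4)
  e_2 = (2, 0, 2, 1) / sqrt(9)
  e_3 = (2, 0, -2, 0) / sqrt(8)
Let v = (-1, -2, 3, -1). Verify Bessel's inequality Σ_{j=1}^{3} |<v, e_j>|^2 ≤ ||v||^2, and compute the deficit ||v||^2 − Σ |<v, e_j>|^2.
Σ |<v, e_j>|^2 = 13; ||v||^2 = 15; deficit = 2

Write each e_j = u_j / sqrt(<u_j, u_j>) where u_j is the displayed integer vector. Then <v, e_j> = <v, u_j> / sqrt(<u_j, u_j>), so |<v, e_j>|^2 = <v, u_j>^2 / <u_j, u_j>.
Coefficients: <v, e_1> = -4/sqrt(4), <v, e_2> = 3/sqrt(9), <v, e_3> = -8/sqrt(8).
Square and sum: Σ |<v, e_j>|^2 = 13.
Compute ||v||^2 = v·v = 15.
Deficit = 15 − 13 = 2 ≥ 0, confirming Bessel's inequality. (The deficit equals ||v − Σ <v,e_j> e_j||^2, the squared distance from v to span{e_j}.)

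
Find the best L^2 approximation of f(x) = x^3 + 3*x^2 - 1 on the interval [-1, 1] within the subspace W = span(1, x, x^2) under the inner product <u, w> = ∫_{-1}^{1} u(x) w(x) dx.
g(x) = 3*x^2 + 3*x/5 - 1

The best approximation g ∈ W is the orthogonal projection of f onto W. Writing g = a_0 + a_1 x + a_2 x^2, the coefficients solve the normal equations G · a = b where
  G_{ij} = <φ_i, φ_j> and b_i = <f, φ_i>, with φ_0 = 1, φ_1 = x, φ_2 = x^2.
G =
  [2, 0, 2/3]
  [0, 2/3, 0]
  [2/3, 0, 2/5],
b = (0, 2/5, 8/15).
Solving gives a_0 = -1, a_1 = 3/5, a_2 = 3, so
  g(x) = 3*x^2 + 3*x/5 - 1.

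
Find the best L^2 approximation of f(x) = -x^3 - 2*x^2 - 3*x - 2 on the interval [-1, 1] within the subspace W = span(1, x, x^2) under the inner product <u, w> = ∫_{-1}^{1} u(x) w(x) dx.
g(x) = -2*x^2 - 18*x/5 - 2

The best approximation g ∈ W is the orthogonal projection of f onto W. Writing g = a_0 + a_1 x + a_2 x^2, the coefficients solve the normal equations G · a = b where
  G_{ij} = <φ_i, φ_j> and b_i = <f, φ_i>, with φ_0 = 1, φ_1 = x, φ_2 = x^2.
G =
  [2, 0, 2/3]
  [0, 2/3, 0]
  [2/3, 0, 2/5],
b = (-16/3, -12/5, -32/15).
Solving gives a_0 = -2, a_1 = -18/5, a_2 = -2, so
  g(x) = -2*x^2 - 18*x/5 - 2.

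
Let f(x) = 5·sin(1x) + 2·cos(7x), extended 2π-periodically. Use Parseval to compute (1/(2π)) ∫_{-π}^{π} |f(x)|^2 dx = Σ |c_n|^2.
Σ |c_n|^2 = 29/2

Expand |f|^2 and use orthogonality of {sin(nx), cos(mx)} on [-π, π]:
  ∫_{-π}^{π} sin(nx)^2 dx = π, ∫ cos(mx)^2 dx = π, and cross terms integrate to 0.
So ∫_{-π}^{π} f(x)^2 dx = 5^2 · π + 2^2 · π = (25 + 4)π.
Divide by 2π: (25 + 4)/2 = 29/2.
By Parseval, this equals Σ |c_n|^2.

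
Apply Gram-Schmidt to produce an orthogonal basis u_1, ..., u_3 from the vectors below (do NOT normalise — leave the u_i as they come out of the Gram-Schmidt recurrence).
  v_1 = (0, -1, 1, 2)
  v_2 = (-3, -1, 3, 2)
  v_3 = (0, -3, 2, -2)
Orthogonal basis:
  u_1 = (0, -1, 1, 2)
  u_2 = (-3, 1/3, 5/3, -2/3)
  u_3 = (33/37, -217/74, 99/74, -79/37)

Apply the Gram-Schmidt recurrence
  u_1 = v_1
  u_i = v_i − Σ_{j<i} ((v_i · u_j) / (u_j · u_j)) · u_j.

Step by step this gives:
  u_1 = (0, -1, 1, 2)
  u_2 = (-3, 1/3, 5/3, -2/3)
  u_3 = (33/37, -217/74, 99/74, -79/37)

Orthogonality check:
  u_2 · u_1 = 0 (should be 0)
  u_3 · u_1 = 0 (should be 0)
  u_3 · u_2 = 0 (should be 0)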